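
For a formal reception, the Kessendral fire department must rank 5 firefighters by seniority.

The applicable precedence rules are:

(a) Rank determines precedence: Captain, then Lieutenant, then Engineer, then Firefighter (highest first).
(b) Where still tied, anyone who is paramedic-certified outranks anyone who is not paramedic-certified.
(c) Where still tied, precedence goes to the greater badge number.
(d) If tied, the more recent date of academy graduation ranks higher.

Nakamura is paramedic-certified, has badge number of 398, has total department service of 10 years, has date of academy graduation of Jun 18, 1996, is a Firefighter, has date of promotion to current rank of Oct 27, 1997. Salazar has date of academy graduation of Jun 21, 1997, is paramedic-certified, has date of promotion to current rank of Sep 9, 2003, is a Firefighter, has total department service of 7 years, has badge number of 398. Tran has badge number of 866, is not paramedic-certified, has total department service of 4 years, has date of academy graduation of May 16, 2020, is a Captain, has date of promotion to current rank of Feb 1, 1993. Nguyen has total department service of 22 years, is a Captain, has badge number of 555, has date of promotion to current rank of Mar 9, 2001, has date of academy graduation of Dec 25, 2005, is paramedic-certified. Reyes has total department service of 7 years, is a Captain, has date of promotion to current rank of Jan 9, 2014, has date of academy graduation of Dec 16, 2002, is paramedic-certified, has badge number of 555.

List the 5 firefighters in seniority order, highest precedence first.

Nguyen, Reyes, Tran, Salazar, Nakamura

By rank: Nguyen, Reyes and Tran (Captain); then Salazar and Nakamura (Firefighter).
Among Nguyen, Reyes and Tran, paramedic-certified before not paramedic-certified: Nguyen and Reyes (paramedic-certified) before Tran (not paramedic-certified).
Nguyen and Reyes both have badge number 555, so the next rule applies.
Among Nguyen and Reyes, by date of academy graduation (later first): Nguyen (Dec 25, 2005) before Reyes (Dec 16, 2002).
Salazar and Nakamura are each paramedic-certified, so the next rule applies.
Salazar and Nakamura both have badge number 398, so the next rule applies.
Among Salazar and Nakamura, by date of academy graduation (later first): Salazar (Jun 21, 1997) before Nakamura (Jun 18, 1996).
Full order: Nguyen, Reyes, Tran, Salazar, Nakamura.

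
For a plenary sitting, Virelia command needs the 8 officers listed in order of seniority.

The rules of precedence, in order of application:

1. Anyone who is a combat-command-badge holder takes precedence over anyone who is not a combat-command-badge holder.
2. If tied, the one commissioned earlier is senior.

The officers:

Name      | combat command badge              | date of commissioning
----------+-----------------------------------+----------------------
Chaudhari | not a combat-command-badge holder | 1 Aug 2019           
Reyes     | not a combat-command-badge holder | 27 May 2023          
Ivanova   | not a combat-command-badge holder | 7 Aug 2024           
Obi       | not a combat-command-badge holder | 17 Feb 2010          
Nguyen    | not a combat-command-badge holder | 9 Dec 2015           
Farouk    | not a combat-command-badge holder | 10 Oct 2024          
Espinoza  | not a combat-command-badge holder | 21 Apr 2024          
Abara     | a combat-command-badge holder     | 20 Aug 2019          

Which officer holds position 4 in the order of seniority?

By the first rule: Abara (a combat-command-badge holder); then Obi, Nguyen, Chaudhari, Reyes, Espinoza, Ivanova and Farouk (each not a combat-command-badge holder).
Among Obi, Nguyen, Chaudhari, Reyes, Espinoza, Ivanova and Farouk, by date of commissioning (earlier first): Obi (17 Feb 2010) before Nguyen (9 Dec 2015) before Chaudhari (1 Aug 2019) before Reyes (27 May 2023) before Espinoza (21 Apr 2024) before Ivanova (7 Aug 2024) before Farouk (10 Oct 2024).
Order: Abara, Obi, Nguyen, Chaudhari, Reyes, Espinoza, Ivanova, Farouk.

Chaudhari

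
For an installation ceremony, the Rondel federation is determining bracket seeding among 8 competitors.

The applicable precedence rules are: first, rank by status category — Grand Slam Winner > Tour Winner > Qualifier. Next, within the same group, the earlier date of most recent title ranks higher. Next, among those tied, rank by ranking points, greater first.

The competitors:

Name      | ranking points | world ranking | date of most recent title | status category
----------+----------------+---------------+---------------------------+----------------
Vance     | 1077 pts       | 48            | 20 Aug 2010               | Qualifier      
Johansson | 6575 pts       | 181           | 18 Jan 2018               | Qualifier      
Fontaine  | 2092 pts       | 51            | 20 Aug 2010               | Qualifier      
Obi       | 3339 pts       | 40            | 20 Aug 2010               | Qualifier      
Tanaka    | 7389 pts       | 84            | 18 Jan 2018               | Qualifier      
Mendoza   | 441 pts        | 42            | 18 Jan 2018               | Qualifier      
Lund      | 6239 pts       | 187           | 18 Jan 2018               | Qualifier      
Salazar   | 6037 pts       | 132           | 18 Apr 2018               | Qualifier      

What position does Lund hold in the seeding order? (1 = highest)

6

By status category: Obi, Fontaine, Vance, Tanaka, Johansson, Lund, Mendoza and Salazar (Qualifier).
Among Obi, Fontaine, Vance, Tanaka, Johansson, Lund, Mendoza and Salazar, by date of most recent title (earlier first): Obi, Fontaine and Vance (20 Aug 2010) before Tanaka, Johansson, Lund and Mendoza (18 Jan 2018) before Salazar (18 Apr 2018).
Among Obi, Fontaine and Vance, by ranking points (higher first): Obi (3339 pts) before Fontaine (2092 pts) before Vance (1077 pts).
Among Tanaka, Johansson, Lund and Mendoza, by ranking points (higher first): Tanaka (7389 pts) before Johansson (6575 pts) before Lund (6239 pts) before Mendoza (441 pts).
Order: Obi, Fontaine, Vance, Tanaka, Johansson, Lund, Mendoza, Salazar. So position 6.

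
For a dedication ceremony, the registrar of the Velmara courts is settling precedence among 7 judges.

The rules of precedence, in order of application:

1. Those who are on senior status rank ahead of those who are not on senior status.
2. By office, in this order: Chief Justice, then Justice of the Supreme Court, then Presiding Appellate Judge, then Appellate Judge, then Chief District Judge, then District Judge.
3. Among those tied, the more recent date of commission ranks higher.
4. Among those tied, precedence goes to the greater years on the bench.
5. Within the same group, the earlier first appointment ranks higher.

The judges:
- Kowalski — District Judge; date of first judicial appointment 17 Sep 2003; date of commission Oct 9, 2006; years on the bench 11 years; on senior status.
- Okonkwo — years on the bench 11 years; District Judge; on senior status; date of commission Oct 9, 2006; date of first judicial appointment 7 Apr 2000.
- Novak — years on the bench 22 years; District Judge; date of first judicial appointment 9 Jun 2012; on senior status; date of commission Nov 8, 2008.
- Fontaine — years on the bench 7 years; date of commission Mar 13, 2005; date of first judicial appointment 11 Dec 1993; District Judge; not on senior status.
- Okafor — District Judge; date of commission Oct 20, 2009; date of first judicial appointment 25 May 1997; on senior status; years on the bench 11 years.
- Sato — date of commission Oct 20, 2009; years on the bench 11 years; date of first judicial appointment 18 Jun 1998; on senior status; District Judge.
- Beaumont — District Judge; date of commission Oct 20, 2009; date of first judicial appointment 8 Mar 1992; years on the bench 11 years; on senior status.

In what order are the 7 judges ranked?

By the first rule: Beaumont, Okafor, Sato, Novak, Okonkwo and Kowalski (each on senior status); then Fontaine (not on senior status).
Beaumont, Okafor, Sato, Novak, Okonkwo and Kowalski are each District Judge, so the next rule applies.
Among Beaumont, Okafor, Sato, Novak, Okonkwo and Kowalski, by date of commission (later first): Beaumont, Okafor and Sato (Oct 20, 2009) before Novak (Nov 8, 2008) before Okonkwo and Kowalski (Oct 9, 2006).
Beaumont, Okafor and Sato all have years on the bench 11 years, so the next rule applies.
Among Beaumont, Okafor and Sato, by date of first judicial appointment (earlier first): Beaumont (8 Mar 1992) before Okafor (25 May 1997) before Sato (18 Jun 1998).
Okonkwo and Kowalski both have years on the bench 11 years, so the next rule applies.
Among Okonkwo and Kowalski, by date of first judicial appointment (earlier first): Okonkwo (7 Apr 2000) before Kowalski (17 Sep 2003).
Full order: Beaumont, Okafor, Sato, Novak, Okonkwo, Kowalski, Fontaine.

Beaumont, Okafor, Sato, Novak, Okonkwo, Kowalski, Fontaine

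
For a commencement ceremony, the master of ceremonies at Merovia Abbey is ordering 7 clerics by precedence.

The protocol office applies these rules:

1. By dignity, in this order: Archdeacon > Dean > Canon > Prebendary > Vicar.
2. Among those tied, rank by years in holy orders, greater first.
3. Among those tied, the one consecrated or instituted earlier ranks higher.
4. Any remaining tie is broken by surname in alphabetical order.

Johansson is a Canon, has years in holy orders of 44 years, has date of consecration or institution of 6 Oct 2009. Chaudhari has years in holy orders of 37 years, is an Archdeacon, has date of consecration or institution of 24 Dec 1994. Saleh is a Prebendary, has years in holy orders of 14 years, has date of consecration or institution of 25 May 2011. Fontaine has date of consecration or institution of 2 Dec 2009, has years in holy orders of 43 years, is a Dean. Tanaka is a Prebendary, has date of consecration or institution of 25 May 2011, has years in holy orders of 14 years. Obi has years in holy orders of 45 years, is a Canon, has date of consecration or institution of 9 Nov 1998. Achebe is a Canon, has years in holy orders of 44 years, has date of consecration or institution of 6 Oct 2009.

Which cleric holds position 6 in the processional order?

By dignity: Chaudhari (Archdeacon); then Fontaine (Dean); then Obi, Achebe and Johansson (Canon); then Saleh and Tanaka (Prebendary).
Among Obi, Achebe and Johansson, by years in holy orders (higher first): Obi (45 years) before Achebe and Johansson (44 years).
Achebe and Johansson both have date of consecration or institution 6 Oct 2009, so the next rule applies.
Among Achebe and Johansson, alphabetically by surname: Achebe before Johansson.
Saleh and Tanaka both have years in holy orders 14 years, so the next rule applies.
Saleh and Tanaka both have date of consecration or institution 25 May 2011, so the next rule applies.
Among Saleh and Tanaka, alphabetically by surname: Saleh before Tanaka.
Order: Chaudhari, Fontaine, Obi, Achebe, Johansson, Saleh, Tanaka.

Saleh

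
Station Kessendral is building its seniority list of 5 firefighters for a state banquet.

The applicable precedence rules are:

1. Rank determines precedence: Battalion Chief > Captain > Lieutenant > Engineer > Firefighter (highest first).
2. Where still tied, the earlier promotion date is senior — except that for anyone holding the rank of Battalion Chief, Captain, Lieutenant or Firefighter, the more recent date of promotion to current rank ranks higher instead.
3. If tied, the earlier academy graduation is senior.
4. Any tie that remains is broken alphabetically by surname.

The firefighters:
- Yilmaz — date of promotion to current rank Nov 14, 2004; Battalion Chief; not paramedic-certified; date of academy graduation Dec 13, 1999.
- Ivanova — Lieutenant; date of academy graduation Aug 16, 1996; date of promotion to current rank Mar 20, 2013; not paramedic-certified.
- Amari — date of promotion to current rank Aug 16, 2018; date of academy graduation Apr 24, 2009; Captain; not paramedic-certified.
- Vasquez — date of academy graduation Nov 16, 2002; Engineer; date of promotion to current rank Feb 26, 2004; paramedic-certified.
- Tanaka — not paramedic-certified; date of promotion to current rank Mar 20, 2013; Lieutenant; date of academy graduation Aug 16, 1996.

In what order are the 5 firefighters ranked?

By rank: Yilmaz (Battalion Chief); then Amari (Captain); then Ivanova and Tanaka (Lieutenant); then Vasquez (Engineer).
Ivanova and Tanaka both have date of promotion to current rank Mar 20, 2013, so the next rule applies.
Ivanova and Tanaka both have date of academy graduation Aug 16, 1996, so the next rule applies.
Among Ivanova and Tanaka, alphabetically by surname: Ivanova before Tanaka.
Full order: Yilmaz, Amari, Ivanova, Tanaka, Vasquez.

Yilmaz, Amari, Ivanova, Tanaka, Vasquez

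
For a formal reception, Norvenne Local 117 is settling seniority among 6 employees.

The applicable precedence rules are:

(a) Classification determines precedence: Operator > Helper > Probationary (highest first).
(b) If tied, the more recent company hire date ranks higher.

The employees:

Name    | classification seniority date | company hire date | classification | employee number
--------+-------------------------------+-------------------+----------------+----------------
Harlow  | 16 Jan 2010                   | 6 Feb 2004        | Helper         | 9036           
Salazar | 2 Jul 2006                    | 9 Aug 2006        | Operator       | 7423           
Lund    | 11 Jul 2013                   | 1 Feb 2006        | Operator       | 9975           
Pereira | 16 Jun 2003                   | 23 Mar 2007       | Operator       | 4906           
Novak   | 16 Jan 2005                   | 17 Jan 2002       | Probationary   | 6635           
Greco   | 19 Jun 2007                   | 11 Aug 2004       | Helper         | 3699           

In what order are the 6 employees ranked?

Pereira, Salazar, Lund, Greco, Harlow, Novak

By classification: Pereira, Salazar and Lund (Operator); then Greco and Harlow (Helper); then Novak (Probationary).
Among Pereira, Salazar and Lund, by company hire date (later first): Pereira (23 Mar 2007) before Salazar (9 Aug 2006) before Lund (1 Feb 2006).
Among Greco and Harlow, by company hire date (later first): Greco (11 Aug 2004) before Harlow (6 Feb 2004).
Full order: Pereira, Salazar, Lund, Greco, Harlow, Novak.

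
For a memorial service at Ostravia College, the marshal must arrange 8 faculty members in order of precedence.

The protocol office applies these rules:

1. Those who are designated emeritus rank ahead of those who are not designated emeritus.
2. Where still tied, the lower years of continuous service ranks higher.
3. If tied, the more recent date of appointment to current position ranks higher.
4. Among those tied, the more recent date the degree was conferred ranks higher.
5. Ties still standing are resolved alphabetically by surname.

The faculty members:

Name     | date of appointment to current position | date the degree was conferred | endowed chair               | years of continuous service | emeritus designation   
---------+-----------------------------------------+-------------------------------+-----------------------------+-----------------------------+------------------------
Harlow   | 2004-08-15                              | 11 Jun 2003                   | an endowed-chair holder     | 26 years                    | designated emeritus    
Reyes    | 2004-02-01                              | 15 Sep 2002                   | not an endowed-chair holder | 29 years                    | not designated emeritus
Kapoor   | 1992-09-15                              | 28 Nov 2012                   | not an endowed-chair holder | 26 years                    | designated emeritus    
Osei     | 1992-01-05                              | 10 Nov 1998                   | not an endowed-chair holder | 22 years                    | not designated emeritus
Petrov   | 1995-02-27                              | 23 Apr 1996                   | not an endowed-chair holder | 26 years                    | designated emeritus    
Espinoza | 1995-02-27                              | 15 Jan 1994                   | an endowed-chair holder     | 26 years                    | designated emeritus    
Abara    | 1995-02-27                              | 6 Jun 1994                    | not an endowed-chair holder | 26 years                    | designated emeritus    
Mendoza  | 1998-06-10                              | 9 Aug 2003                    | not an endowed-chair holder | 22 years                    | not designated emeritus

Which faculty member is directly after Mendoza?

By the first rule: Harlow, Petrov, Abara, Espinoza and Kapoor (each designated emeritus); then Mendoza, Osei and Reyes (each not designated emeritus).
Harlow, Petrov, Abara, Espinoza and Kapoor all have years of continuous service 26 years, so the next rule applies.
Among Harlow, Petrov, Abara, Espinoza and Kapoor, by date of appointment to current position (later first): Harlow (2004-08-15) before Petrov, Abara and Espinoza (1995-02-27) before Kapoor (1992-09-15).
Among Petrov, Abara and Espinoza, by date the degree was conferred (later first): Petrov (23 Apr 1996) before Abara (6 Jun 1994) before Espinoza (15 Jan 1994).
Among Mendoza, Osei and Reyes, by years of continuous service (lower first): Mendoza and Osei (22 years) before Reyes (29 years).
Among Mendoza and Osei, by date of appointment to current position (later first): Mendoza (1998-06-10) before Osei (1992-01-05).
Order: Harlow, Petrov, Abara, Espinoza, Kapoor, Mendoza, Osei, Reyes.

Osei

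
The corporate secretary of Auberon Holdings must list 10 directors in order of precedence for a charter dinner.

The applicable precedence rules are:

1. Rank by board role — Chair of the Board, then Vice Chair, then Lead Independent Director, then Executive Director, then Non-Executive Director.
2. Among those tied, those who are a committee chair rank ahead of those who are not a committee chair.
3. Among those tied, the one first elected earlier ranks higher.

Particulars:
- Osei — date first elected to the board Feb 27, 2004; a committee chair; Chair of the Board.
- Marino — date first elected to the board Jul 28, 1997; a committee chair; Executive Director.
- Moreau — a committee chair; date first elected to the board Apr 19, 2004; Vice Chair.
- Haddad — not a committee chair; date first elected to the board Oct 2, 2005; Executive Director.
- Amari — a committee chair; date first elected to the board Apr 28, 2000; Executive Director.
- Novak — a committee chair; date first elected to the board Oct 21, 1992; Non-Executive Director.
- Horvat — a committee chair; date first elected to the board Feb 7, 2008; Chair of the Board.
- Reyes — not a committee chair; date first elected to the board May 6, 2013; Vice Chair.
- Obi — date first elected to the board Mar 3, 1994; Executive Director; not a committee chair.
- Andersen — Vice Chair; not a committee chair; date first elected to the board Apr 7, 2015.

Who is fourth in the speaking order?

Reyes

By board role: Osei and Horvat (Chair of the Board); then Moreau, Reyes and Andersen (Vice Chair); then Marino, Amari, Obi and Haddad (Executive Director); then Novak (Non-Executive Director).
Osei and Horvat are each a committee chair, so the next rule applies.
Among Osei and Horvat, by date first elected to the board (earlier first): Osei (Feb 27, 2004) before Horvat (Feb 7, 2008).
Among Moreau, Reyes and Andersen, a committee chair before not a committee chair: Moreau (a committee chair) before Reyes and Andersen (not a committee chair).
Among Reyes and Andersen, by date first elected to the board (earlier first): Reyes (May 6, 2013) before Andersen (Apr 7, 2015).
Among Marino, Amari, Obi and Haddad, a committee chair before not a committee chair: Marino and Amari (a committee chair) before Obi and Haddad (not a committee chair).
Among Marino and Amari, by date first elected to the board (earlier first): Marino (Jul 28, 1997) before Amari (Apr 28, 2000).
Among Obi and Haddad, by date first elected to the board (earlier first): Obi (Mar 3, 1994) before Haddad (Oct 2, 2005).
Order: Osei, Horvat, Moreau, Reyes, Andersen, Marino, Amari, Obi, Haddad, Novak.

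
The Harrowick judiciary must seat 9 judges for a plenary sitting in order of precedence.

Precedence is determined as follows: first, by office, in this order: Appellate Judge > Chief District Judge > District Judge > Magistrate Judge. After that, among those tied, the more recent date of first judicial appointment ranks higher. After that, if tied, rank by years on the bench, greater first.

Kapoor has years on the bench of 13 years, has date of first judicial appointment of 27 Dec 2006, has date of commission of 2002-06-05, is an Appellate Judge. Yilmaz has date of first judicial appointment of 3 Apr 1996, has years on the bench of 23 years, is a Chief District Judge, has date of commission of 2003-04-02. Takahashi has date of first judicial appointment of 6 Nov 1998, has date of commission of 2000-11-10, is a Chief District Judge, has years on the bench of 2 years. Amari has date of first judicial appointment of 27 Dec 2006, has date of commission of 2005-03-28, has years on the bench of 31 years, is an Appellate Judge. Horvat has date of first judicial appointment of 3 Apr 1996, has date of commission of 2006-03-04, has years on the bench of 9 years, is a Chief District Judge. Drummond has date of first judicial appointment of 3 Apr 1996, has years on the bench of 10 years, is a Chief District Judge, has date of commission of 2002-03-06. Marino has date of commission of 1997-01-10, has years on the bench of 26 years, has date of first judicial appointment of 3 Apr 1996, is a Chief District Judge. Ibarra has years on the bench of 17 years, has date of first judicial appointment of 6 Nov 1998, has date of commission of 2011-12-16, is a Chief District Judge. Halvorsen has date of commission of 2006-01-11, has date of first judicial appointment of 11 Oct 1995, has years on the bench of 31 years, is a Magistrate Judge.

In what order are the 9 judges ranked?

Amari, Kapoor, Ibarra, Takahashi, Marino, Yilmaz, Drummond, Horvat, Halvorsen

By office: Amari and Kapoor (Appellate Judge); then Ibarra, Takahashi, Marino, Yilmaz, Drummond and Horvat (Chief District Judge); then Halvorsen (Magistrate Judge).
Amari and Kapoor both have date of first judicial appointment 27 Dec 2006, so the next rule applies.
Among Amari and Kapoor, by years on the bench (higher first): Amari (31 years) before Kapoor (13 years).
Among Ibarra, Takahashi, Marino, Yilmaz, Drummond and Horvat, by date of first judicial appointment (later first): Ibarra and Takahashi (6 Nov 1998) before Marino, Yilmaz, Drummond and Horvat (3 Apr 1996).
Among Ibarra and Takahashi, by years on the bench (higher first): Ibarra (17 years) before Takahashi (2 years).
Among Marino, Yilmaz, Drummond and Horvat, by years on the bench (higher first): Marino (26 years) before Yilmaz (23 years) before Drummond (10 years) before Horvat (9 years).
Full order: Amari, Kapoor, Ibarra, Takahashi, Marino, Yilmaz, Drummond, Horvat, Halvorsen.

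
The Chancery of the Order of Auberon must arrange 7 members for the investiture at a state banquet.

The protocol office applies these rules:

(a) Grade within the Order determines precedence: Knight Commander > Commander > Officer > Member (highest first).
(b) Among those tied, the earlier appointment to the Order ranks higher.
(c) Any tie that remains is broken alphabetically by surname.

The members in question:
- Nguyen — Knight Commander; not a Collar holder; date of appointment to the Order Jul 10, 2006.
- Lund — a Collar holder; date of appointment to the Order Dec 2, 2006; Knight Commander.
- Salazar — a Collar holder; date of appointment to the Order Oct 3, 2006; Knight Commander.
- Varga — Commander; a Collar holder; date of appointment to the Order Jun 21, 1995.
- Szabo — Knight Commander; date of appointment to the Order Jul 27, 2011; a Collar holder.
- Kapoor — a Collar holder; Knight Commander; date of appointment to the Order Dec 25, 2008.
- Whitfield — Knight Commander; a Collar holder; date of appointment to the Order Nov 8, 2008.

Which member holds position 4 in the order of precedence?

Whitfield

By grade within the Order: Nguyen, Salazar, Lund, Whitfield, Kapoor and Szabo (Knight Commander); then Varga (Commander).
Among Nguyen, Salazar, Lund, Whitfield, Kapoor and Szabo, by date of appointment to the Order (earlier first): Nguyen (Jul 10, 2006) before Salazar (Oct 3, 2006) before Lund (Dec 2, 2006) before Whitfield (Nov 8, 2008) before Kapoor (Dec 25, 2008) before Szabo (Jul 27, 2011).
Order: Nguyen, Salazar, Lund, Whitfield, Kapoor, Szabo, Varga.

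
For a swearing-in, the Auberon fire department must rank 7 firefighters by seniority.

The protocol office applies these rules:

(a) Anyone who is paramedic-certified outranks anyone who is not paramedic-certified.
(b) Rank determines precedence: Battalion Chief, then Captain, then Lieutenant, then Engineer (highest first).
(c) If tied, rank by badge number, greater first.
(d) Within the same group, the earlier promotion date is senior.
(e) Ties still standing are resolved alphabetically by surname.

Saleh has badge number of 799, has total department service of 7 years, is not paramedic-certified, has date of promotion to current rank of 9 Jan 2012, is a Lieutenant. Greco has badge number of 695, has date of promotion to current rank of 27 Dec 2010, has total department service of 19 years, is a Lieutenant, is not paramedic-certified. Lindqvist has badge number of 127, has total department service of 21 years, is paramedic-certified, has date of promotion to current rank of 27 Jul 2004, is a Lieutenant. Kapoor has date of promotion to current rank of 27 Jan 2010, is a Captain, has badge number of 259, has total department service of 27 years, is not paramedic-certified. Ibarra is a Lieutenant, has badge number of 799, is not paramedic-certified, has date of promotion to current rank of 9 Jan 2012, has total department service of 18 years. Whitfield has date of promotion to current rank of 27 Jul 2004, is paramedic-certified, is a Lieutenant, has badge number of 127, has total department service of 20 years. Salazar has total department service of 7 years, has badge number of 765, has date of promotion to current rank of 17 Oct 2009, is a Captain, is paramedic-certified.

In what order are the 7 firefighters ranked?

Salazar, Lindqvist, Whitfield, Kapoor, Ibarra, Saleh, Greco

By the first rule: Salazar, Lindqvist and Whitfield (each paramedic-certified); then Kapoor, Ibarra, Saleh and Greco (each not paramedic-certified).
Among Salazar, Lindqvist and Whitfield, by rank: Salazar (Captain) before Lindqvist and Whitfield (Lieutenant).
Lindqvist and Whitfield both have badge number 127, so the next rule applies.
Lindqvist and Whitfield both have date of promotion to current rank 27 Jul 2004, so the next rule applies.
Among Lindqvist and Whitfield, alphabetically by surname: Lindqvist before Whitfield.
Among Kapoor, Ibarra, Saleh and Greco, by rank: Kapoor (Captain) before Ibarra, Saleh and Greco (Lieutenant).
Among Ibarra, Saleh and Greco, by badge number (higher first): Ibarra and Saleh (799) before Greco (695).
Ibarra and Saleh both have date of promotion to current rank 9 Jan 2012, so the next rule applies.
Among Ibarra and Saleh, alphabetically by surname: Ibarra before Saleh.
Full order: Salazar, Lindqvist, Whitfield, Kapoor, Ibarra, Saleh, Greco.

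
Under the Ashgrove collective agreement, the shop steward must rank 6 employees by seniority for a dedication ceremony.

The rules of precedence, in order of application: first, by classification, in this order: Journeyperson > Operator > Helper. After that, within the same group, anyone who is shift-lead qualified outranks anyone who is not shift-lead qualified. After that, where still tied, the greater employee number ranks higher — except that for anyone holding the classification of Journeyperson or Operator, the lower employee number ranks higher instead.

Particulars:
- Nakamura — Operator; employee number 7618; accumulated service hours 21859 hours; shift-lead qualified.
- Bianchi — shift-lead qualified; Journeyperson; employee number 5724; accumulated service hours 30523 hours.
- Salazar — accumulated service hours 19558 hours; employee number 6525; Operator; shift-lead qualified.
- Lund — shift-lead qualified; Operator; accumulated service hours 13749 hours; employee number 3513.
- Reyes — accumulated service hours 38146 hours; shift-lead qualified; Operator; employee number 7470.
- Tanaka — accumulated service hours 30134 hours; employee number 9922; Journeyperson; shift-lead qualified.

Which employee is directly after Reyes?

By classification: Bianchi and Tanaka (Journeyperson); then Lund, Salazar, Reyes and Nakamura (Operator).
Bianchi and Tanaka are each shift-lead qualified, so the next rule applies.
Among Bianchi and Tanaka, by employee number (lower first) (reversed rule for this group): Bianchi (5724) before Tanaka (9922).
Lund, Salazar, Reyes and Nakamura are each shift-lead qualified, so the next rule applies.
Among Lund, Salazar, Reyes and Nakamura, by employee number (lower first) (reversed rule for this group): Lund (3513) before Salazar (6525) before Reyes (7470) before Nakamura (7618).
Order: Bianchi, Tanaka, Lund, Salazar, Reyes, Nakamura.

Nakamura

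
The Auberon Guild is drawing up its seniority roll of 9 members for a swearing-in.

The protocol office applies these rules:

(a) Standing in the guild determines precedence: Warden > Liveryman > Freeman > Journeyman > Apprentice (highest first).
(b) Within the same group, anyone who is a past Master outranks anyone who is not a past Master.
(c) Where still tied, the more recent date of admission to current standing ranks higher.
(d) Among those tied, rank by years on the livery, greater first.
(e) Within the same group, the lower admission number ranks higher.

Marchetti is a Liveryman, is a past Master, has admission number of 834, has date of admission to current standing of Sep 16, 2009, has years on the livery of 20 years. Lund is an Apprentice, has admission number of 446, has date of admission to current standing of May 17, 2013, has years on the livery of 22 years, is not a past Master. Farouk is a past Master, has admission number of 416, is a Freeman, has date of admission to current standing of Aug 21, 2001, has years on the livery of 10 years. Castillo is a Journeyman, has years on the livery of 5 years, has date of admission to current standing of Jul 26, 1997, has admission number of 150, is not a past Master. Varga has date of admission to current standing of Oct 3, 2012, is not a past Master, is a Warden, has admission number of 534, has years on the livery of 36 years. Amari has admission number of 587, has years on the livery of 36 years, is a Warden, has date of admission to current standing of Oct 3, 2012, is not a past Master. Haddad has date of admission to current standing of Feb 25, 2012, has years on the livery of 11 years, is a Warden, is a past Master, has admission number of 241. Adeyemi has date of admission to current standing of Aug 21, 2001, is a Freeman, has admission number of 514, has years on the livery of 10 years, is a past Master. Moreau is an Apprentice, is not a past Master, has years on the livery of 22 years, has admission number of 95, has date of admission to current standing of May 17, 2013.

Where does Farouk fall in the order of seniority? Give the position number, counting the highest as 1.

By standing in the guild: Haddad, Varga and Amari (Warden); then Marchetti (Liveryman); then Farouk and Adeyemi (Freeman); then Castillo (Journeyman); then Moreau and Lund (Apprentice).
Among Haddad, Varga and Amari, a past Master before not a past Master: Haddad (a past Master) before Varga and Amari (not a past Master).
Varga and Amari both have date of admission to current standing Oct 3, 2012, so the next rule applies.
Varga and Amari both have years on the livery 36 years, so the next rule applies.
Among Varga and Amari, by admission number (lower first): Varga (534) before Amari (587).
Farouk and Adeyemi are each a past Master, so the next rule applies.
Farouk and Adeyemi both have date of admission to current standing Aug 21, 2001, so the next rule applies.
Farouk and Adeyemi both have years on the livery 10 years, so the next rule applies.
Among Farouk and Adeyemi, by admission number (lower first): Farouk (416) before Adeyemi (514).
Moreau and Lund are each not a past Master, so the next rule applies.
Moreau and Lund both have date of admission to current standing May 17, 2013, so the next rule applies.
Moreau and Lund both have years on the livery 22 years, so the next rule applies.
Among Moreau and Lund, by admission number (lower first): Moreau (95) before Lund (446).
Order: Haddad, Varga, Amari, Marchetti, Farouk, Adeyemi, Castillo, Moreau, Lund. So position 5.

5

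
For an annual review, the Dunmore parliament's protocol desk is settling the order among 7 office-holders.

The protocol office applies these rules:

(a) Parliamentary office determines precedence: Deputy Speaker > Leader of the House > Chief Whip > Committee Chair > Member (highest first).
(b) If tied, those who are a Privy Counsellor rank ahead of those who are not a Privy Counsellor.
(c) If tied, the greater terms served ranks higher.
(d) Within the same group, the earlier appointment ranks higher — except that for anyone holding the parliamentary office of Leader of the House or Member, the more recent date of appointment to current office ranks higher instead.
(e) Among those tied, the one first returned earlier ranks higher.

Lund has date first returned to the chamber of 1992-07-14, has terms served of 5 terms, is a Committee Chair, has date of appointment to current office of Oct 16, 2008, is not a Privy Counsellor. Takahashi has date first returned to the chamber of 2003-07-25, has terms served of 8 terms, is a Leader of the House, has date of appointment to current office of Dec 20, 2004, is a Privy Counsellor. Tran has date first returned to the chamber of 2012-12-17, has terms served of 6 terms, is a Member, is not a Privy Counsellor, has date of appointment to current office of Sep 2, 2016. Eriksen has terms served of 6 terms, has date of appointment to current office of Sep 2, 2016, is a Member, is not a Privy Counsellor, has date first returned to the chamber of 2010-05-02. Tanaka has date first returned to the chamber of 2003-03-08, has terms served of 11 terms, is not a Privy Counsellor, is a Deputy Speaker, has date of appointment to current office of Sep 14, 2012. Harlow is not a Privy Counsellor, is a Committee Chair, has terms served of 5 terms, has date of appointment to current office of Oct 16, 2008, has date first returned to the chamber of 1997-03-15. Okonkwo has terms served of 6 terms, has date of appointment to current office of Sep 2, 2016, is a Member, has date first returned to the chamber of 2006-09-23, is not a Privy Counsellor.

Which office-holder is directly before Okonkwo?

By parliamentary office: Tanaka (Deputy Speaker); then Takahashi (Leader of the House); then Lund and Harlow (Committee Chair); then Okonkwo, Eriksen and Tran (Member).
Lund and Harlow are each not a Privy Counsellor, so the next rule applies.
Lund and Harlow both have terms served 5 terms, so the next rule applies.
Lund and Harlow both have date of appointment to current office Oct 16, 2008, so the next rule applies.
Among Lund and Harlow, by date first returned to the chamber (earlier first): Lund (1992-07-14) before Harlow (1997-03-15).
Okonkwo, Eriksen and Tran are each not a Privy Counsellor, so the next rule applies.
Okonkwo, Eriksen and Tran all have terms served 6 terms, so the next rule applies.
Okonkwo, Eriksen and Tran all have date of appointment to current office Sep 2, 2016, so the next rule applies.
Among Okonkwo, Eriksen and Tran, by date first returned to the chamber (earlier first): Okonkwo (2006-09-23) before Eriksen (2010-05-02) before Tran (2012-12-17).
Order: Tanaka, Takahashi, Lund, Harlow, Okonkwo, Eriksen, Tran.

Harlow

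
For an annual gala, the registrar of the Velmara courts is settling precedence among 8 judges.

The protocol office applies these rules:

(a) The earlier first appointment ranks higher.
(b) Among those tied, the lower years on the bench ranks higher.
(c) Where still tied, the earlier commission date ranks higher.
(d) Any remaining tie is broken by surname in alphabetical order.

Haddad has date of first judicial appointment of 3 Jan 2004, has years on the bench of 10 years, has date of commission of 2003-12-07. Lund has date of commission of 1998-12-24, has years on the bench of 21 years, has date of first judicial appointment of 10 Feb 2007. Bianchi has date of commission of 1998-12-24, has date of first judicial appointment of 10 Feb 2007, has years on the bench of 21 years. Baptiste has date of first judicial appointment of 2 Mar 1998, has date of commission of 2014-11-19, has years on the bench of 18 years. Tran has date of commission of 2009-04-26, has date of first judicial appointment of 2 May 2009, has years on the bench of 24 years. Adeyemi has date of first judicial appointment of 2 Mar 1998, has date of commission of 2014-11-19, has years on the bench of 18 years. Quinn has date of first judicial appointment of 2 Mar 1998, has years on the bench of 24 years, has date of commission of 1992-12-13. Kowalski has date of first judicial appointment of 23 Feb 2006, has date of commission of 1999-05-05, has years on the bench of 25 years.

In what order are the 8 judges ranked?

Adeyemi, Baptiste, Quinn, Haddad, Kowalski, Bianchi, Lund, Tran

By date of first judicial appointment (earlier first): Adeyemi, Baptiste and Quinn (each 2 Mar 1998); then Haddad (3 Jan 2004); then Kowalski (23 Feb 2006); then Bianchi and Lund (both 10 Feb 2007); then Tran (2 May 2009).
Among Adeyemi, Baptiste and Quinn, by years on the bench (lower first): Adeyemi and Baptiste (18 years) before Quinn (24 years).
Adeyemi and Baptiste both have date of commission 2014-11-19, so the next rule applies.
Among Adeyemi and Baptiste, alphabetically by surname: Adeyemi before Baptiste.
Bianchi and Lund both have years on the bench 21 years, so the next rule applies.
Bianchi and Lund both have date of commission 1998-12-24, so the next rule applies.
Among Bianchi and Lund, alphabetically by surname: Bianchi before Lund.
Full order: Adeyemi, Baptiste, Quinn, Haddad, Kowalski, Bianchi, Lund, Tran.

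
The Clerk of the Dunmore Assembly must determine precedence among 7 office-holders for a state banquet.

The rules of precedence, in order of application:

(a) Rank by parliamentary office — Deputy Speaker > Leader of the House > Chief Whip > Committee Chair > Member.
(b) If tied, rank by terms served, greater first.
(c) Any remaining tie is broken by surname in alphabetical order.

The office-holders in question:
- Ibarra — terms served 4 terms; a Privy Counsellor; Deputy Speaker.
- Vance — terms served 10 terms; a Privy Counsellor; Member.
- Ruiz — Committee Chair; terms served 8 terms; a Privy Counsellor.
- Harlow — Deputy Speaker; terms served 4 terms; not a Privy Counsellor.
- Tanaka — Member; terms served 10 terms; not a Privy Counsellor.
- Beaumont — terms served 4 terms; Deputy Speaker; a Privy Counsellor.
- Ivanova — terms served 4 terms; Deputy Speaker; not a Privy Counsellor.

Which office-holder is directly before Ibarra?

Harlow

By parliamentary office: Beaumont, Harlow, Ibarra and Ivanova (Deputy Speaker); then Ruiz (Committee Chair); then Tanaka and Vance (Member).
Beaumont, Harlow, Ibarra and Ivanova all have terms served 4 terms, so the next rule applies.
Among Beaumont, Harlow, Ibarra and Ivanova, alphabetically by surname: Beaumont before Harlow before Ibarra before Ivanova.
Tanaka and Vance both have terms served 10 terms, so the next rule applies.
Among Tanaka and Vance, alphabetically by surname: Tanaka before Vance.
Order: Beaumont, Harlow, Ibarra, Ivanova, Ruiz, Tanaka, Vance.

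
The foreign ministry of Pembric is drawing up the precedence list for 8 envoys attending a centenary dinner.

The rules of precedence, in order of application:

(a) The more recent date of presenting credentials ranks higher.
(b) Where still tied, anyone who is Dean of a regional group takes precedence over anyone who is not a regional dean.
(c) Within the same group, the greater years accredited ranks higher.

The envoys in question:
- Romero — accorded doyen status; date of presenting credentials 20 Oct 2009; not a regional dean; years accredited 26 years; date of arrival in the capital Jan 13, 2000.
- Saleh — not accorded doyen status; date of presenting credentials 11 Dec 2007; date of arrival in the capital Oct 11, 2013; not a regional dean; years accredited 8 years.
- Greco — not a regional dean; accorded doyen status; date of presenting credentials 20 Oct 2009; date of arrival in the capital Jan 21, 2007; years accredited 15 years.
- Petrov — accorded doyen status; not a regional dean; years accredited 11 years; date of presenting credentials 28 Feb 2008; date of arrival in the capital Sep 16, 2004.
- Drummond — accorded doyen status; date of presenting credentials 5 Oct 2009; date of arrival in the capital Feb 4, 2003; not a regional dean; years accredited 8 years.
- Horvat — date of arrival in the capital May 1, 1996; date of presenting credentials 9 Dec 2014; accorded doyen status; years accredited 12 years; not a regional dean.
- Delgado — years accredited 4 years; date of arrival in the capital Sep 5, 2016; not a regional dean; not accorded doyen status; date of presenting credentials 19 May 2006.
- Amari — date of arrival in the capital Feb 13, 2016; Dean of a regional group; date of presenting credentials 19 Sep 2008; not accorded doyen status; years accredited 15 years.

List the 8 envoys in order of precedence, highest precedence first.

By date of presenting credentials (later first): Horvat (9 Dec 2014); then Romero and Greco (both 20 Oct 2009); then Drummond (5 Oct 2009); then Amari (19 Sep 2008); then Petrov (28 Feb 2008); then Saleh (11 Dec 2007); then Delgado (19 May 2006).
Romero and Greco are each not a regional dean, so the next rule applies.
Among Romero and Greco, by years accredited (higher first): Romero (26 years) before Greco (15 years).
Full order: Horvat, Romero, Greco, Drummond, Amari, Petrov, Saleh, Delgado.

Horvat, Romero, Greco, Drummond, Amari, Petrov, Saleh, Delgado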